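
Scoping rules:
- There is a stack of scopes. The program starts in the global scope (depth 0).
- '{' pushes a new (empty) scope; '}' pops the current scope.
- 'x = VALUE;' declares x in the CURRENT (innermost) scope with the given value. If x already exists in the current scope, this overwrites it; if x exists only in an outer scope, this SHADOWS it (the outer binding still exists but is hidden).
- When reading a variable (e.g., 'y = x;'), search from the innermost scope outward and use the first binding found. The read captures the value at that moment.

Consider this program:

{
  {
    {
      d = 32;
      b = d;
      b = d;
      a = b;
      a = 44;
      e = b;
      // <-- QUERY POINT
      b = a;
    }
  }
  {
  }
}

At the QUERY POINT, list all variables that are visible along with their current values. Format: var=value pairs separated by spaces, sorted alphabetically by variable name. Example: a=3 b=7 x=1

Step 1: enter scope (depth=1)
Step 2: enter scope (depth=2)
Step 3: enter scope (depth=3)
Step 4: declare d=32 at depth 3
Step 5: declare b=(read d)=32 at depth 3
Step 6: declare b=(read d)=32 at depth 3
Step 7: declare a=(read b)=32 at depth 3
Step 8: declare a=44 at depth 3
Step 9: declare e=(read b)=32 at depth 3
Visible at query point: a=44 b=32 d=32 e=32

Answer: a=44 b=32 d=32 e=32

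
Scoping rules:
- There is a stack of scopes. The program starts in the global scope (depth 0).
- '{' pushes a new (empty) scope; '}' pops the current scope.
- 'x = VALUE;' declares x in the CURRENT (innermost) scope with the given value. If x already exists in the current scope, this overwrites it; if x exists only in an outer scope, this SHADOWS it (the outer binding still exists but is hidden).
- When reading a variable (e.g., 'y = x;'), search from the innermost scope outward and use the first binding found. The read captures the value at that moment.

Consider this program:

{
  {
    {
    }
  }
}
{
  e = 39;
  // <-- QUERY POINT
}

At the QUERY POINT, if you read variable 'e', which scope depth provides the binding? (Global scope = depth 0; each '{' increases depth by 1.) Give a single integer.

Answer: 1

Derivation:
Step 1: enter scope (depth=1)
Step 2: enter scope (depth=2)
Step 3: enter scope (depth=3)
Step 4: exit scope (depth=2)
Step 5: exit scope (depth=1)
Step 6: exit scope (depth=0)
Step 7: enter scope (depth=1)
Step 8: declare e=39 at depth 1
Visible at query point: e=39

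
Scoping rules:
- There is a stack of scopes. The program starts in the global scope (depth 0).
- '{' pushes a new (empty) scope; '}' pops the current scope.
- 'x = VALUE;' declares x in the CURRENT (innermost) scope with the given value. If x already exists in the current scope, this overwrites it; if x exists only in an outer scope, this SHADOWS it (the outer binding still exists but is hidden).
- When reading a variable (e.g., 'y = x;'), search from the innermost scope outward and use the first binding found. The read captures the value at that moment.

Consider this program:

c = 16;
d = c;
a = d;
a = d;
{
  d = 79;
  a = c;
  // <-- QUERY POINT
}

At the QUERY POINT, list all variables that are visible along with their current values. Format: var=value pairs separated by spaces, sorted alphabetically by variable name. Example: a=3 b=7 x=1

Step 1: declare c=16 at depth 0
Step 2: declare d=(read c)=16 at depth 0
Step 3: declare a=(read d)=16 at depth 0
Step 4: declare a=(read d)=16 at depth 0
Step 5: enter scope (depth=1)
Step 6: declare d=79 at depth 1
Step 7: declare a=(read c)=16 at depth 1
Visible at query point: a=16 c=16 d=79

Answer: a=16 c=16 d=79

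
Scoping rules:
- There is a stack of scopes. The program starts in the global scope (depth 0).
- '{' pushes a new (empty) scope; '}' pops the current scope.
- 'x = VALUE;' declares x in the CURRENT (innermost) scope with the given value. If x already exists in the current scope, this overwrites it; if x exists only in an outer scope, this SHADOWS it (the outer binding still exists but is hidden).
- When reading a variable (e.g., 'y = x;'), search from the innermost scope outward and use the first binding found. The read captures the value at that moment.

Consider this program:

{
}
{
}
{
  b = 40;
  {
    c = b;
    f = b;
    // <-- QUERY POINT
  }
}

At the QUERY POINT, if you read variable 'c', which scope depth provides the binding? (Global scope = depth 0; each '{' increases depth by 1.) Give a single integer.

Step 1: enter scope (depth=1)
Step 2: exit scope (depth=0)
Step 3: enter scope (depth=1)
Step 4: exit scope (depth=0)
Step 5: enter scope (depth=1)
Step 6: declare b=40 at depth 1
Step 7: enter scope (depth=2)
Step 8: declare c=(read b)=40 at depth 2
Step 9: declare f=(read b)=40 at depth 2
Visible at query point: b=40 c=40 f=40

Answer: 2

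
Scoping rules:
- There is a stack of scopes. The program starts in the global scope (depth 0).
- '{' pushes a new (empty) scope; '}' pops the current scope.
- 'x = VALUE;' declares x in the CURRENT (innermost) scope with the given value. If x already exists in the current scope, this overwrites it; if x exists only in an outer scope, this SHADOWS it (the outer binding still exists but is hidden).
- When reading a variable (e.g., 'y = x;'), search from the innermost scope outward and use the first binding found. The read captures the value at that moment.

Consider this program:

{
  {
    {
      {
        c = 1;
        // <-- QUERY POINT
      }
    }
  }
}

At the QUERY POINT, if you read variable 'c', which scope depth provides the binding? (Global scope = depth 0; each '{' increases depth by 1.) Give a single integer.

Answer: 4

Derivation:
Step 1: enter scope (depth=1)
Step 2: enter scope (depth=2)
Step 3: enter scope (depth=3)
Step 4: enter scope (depth=4)
Step 5: declare c=1 at depth 4
Visible at query point: c=1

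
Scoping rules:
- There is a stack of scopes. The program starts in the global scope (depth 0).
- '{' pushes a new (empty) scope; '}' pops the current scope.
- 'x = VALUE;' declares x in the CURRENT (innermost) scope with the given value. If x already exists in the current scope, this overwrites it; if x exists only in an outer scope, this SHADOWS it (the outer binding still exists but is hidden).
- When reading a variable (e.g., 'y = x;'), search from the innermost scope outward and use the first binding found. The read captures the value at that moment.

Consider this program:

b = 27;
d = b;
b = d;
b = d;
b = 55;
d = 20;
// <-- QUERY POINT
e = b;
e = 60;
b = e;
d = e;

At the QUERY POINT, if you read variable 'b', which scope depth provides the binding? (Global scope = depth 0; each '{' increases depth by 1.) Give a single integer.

Step 1: declare b=27 at depth 0
Step 2: declare d=(read b)=27 at depth 0
Step 3: declare b=(read d)=27 at depth 0
Step 4: declare b=(read d)=27 at depth 0
Step 5: declare b=55 at depth 0
Step 6: declare d=20 at depth 0
Visible at query point: b=55 d=20

Answer: 0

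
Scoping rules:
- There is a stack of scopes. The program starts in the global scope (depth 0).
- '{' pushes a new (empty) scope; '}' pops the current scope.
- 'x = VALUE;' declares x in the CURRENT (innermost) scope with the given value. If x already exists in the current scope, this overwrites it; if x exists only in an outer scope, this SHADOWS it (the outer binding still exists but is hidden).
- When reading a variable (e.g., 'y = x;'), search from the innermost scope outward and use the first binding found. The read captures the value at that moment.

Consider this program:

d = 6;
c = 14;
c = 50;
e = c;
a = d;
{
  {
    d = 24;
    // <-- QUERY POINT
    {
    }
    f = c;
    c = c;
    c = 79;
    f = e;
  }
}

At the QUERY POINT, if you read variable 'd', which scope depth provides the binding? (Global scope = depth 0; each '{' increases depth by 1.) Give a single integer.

Answer: 2

Derivation:
Step 1: declare d=6 at depth 0
Step 2: declare c=14 at depth 0
Step 3: declare c=50 at depth 0
Step 4: declare e=(read c)=50 at depth 0
Step 5: declare a=(read d)=6 at depth 0
Step 6: enter scope (depth=1)
Step 7: enter scope (depth=2)
Step 8: declare d=24 at depth 2
Visible at query point: a=6 c=50 d=24 e=50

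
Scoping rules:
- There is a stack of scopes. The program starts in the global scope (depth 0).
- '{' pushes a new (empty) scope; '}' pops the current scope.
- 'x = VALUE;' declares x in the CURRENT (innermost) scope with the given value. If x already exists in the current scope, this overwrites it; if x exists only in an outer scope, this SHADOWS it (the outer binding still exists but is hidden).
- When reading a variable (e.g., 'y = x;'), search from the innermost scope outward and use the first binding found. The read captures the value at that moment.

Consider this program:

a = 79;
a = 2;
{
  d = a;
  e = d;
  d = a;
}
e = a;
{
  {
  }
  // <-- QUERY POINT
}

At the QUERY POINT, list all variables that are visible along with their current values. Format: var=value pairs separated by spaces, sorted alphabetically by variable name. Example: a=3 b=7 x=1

Step 1: declare a=79 at depth 0
Step 2: declare a=2 at depth 0
Step 3: enter scope (depth=1)
Step 4: declare d=(read a)=2 at depth 1
Step 5: declare e=(read d)=2 at depth 1
Step 6: declare d=(read a)=2 at depth 1
Step 7: exit scope (depth=0)
Step 8: declare e=(read a)=2 at depth 0
Step 9: enter scope (depth=1)
Step 10: enter scope (depth=2)
Step 11: exit scope (depth=1)
Visible at query point: a=2 e=2

Answer: a=2 e=2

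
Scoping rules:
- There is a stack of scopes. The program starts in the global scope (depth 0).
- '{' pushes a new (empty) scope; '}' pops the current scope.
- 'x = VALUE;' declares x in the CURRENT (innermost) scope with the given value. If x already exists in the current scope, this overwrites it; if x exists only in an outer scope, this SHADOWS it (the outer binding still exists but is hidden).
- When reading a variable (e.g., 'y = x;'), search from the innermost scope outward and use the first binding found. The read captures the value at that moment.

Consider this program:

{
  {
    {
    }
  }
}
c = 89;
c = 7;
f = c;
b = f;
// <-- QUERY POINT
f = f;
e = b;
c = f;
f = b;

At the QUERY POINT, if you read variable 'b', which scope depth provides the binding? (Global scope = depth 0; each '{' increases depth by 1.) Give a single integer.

Answer: 0

Derivation:
Step 1: enter scope (depth=1)
Step 2: enter scope (depth=2)
Step 3: enter scope (depth=3)
Step 4: exit scope (depth=2)
Step 5: exit scope (depth=1)
Step 6: exit scope (depth=0)
Step 7: declare c=89 at depth 0
Step 8: declare c=7 at depth 0
Step 9: declare f=(read c)=7 at depth 0
Step 10: declare b=(read f)=7 at depth 0
Visible at query point: b=7 c=7 f=7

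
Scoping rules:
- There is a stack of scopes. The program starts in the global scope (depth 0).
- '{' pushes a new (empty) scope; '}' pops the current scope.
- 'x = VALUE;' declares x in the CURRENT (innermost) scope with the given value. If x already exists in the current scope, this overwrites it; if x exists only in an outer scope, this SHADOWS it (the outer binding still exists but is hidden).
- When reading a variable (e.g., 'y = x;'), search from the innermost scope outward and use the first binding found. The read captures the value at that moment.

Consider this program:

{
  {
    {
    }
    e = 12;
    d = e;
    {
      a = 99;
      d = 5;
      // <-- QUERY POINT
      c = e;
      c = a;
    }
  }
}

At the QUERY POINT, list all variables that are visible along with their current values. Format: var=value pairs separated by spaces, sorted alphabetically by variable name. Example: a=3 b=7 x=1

Answer: a=99 d=5 e=12

Derivation:
Step 1: enter scope (depth=1)
Step 2: enter scope (depth=2)
Step 3: enter scope (depth=3)
Step 4: exit scope (depth=2)
Step 5: declare e=12 at depth 2
Step 6: declare d=(read e)=12 at depth 2
Step 7: enter scope (depth=3)
Step 8: declare a=99 at depth 3
Step 9: declare d=5 at depth 3
Visible at query point: a=99 d=5 e=12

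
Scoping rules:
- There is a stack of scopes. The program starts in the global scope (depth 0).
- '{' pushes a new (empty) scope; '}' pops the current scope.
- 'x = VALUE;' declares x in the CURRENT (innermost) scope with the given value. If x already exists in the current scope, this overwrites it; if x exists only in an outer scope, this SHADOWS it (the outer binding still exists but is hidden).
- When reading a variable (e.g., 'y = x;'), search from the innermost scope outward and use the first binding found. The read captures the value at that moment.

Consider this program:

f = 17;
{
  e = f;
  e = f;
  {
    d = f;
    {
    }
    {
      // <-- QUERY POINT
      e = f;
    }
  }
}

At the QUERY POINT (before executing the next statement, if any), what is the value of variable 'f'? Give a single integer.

Answer: 17

Derivation:
Step 1: declare f=17 at depth 0
Step 2: enter scope (depth=1)
Step 3: declare e=(read f)=17 at depth 1
Step 4: declare e=(read f)=17 at depth 1
Step 5: enter scope (depth=2)
Step 6: declare d=(read f)=17 at depth 2
Step 7: enter scope (depth=3)
Step 8: exit scope (depth=2)
Step 9: enter scope (depth=3)
Visible at query point: d=17 e=17 f=17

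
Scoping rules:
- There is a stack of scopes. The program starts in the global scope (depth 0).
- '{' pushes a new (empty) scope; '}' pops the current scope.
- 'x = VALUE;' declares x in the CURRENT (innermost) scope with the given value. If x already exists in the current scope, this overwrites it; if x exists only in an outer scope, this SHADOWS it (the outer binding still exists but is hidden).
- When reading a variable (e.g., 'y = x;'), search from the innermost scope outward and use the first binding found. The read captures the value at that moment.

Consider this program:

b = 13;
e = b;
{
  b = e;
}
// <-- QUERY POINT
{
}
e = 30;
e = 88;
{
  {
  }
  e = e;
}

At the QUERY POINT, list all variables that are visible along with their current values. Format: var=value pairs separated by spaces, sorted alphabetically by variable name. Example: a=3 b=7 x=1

Step 1: declare b=13 at depth 0
Step 2: declare e=(read b)=13 at depth 0
Step 3: enter scope (depth=1)
Step 4: declare b=(read e)=13 at depth 1
Step 5: exit scope (depth=0)
Visible at query point: b=13 e=13

Answer: b=13 e=13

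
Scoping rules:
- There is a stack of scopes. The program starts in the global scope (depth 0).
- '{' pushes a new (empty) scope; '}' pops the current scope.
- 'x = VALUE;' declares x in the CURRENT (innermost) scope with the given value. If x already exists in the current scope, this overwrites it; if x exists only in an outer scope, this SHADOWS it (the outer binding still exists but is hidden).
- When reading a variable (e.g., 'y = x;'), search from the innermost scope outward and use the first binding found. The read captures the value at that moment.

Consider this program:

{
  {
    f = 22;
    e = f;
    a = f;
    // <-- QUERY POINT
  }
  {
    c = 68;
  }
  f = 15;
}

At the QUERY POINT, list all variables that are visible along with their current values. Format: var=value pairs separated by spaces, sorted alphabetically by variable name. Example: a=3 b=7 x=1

Answer: a=22 e=22 f=22

Derivation:
Step 1: enter scope (depth=1)
Step 2: enter scope (depth=2)
Step 3: declare f=22 at depth 2
Step 4: declare e=(read f)=22 at depth 2
Step 5: declare a=(read f)=22 at depth 2
Visible at query point: a=22 e=22 f=22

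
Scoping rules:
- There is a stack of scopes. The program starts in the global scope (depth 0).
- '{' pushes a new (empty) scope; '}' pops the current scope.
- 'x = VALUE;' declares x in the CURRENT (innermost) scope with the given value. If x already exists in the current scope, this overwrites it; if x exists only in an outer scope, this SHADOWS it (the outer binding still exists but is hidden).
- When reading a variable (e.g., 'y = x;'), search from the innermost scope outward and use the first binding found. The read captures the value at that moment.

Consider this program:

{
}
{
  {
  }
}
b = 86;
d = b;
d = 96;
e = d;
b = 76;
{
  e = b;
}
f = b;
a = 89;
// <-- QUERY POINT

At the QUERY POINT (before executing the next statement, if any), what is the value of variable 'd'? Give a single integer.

Answer: 96

Derivation:
Step 1: enter scope (depth=1)
Step 2: exit scope (depth=0)
Step 3: enter scope (depth=1)
Step 4: enter scope (depth=2)
Step 5: exit scope (depth=1)
Step 6: exit scope (depth=0)
Step 7: declare b=86 at depth 0
Step 8: declare d=(read b)=86 at depth 0
Step 9: declare d=96 at depth 0
Step 10: declare e=(read d)=96 at depth 0
Step 11: declare b=76 at depth 0
Step 12: enter scope (depth=1)
Step 13: declare e=(read b)=76 at depth 1
Step 14: exit scope (depth=0)
Step 15: declare f=(read b)=76 at depth 0
Step 16: declare a=89 at depth 0
Visible at query point: a=89 b=76 d=96 e=96 f=76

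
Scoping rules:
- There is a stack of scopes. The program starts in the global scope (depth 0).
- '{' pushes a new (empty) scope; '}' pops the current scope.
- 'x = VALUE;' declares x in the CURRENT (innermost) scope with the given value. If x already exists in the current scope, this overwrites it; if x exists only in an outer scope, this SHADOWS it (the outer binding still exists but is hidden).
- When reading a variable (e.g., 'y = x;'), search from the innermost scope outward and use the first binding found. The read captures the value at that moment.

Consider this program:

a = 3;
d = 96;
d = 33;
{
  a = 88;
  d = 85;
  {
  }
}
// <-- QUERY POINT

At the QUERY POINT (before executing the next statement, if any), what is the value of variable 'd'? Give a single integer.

Answer: 33

Derivation:
Step 1: declare a=3 at depth 0
Step 2: declare d=96 at depth 0
Step 3: declare d=33 at depth 0
Step 4: enter scope (depth=1)
Step 5: declare a=88 at depth 1
Step 6: declare d=85 at depth 1
Step 7: enter scope (depth=2)
Step 8: exit scope (depth=1)
Step 9: exit scope (depth=0)
Visible at query point: a=3 d=33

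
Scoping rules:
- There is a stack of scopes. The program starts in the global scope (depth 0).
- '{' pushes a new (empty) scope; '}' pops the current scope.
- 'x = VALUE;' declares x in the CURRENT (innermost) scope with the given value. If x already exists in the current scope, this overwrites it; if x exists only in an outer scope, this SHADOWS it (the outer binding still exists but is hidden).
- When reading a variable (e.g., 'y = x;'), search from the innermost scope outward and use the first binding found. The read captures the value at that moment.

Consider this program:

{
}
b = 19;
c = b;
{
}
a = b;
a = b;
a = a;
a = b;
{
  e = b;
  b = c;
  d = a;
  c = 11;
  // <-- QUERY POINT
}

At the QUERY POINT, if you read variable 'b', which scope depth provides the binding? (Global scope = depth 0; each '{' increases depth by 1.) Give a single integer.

Step 1: enter scope (depth=1)
Step 2: exit scope (depth=0)
Step 3: declare b=19 at depth 0
Step 4: declare c=(read b)=19 at depth 0
Step 5: enter scope (depth=1)
Step 6: exit scope (depth=0)
Step 7: declare a=(read b)=19 at depth 0
Step 8: declare a=(read b)=19 at depth 0
Step 9: declare a=(read a)=19 at depth 0
Step 10: declare a=(read b)=19 at depth 0
Step 11: enter scope (depth=1)
Step 12: declare e=(read b)=19 at depth 1
Step 13: declare b=(read c)=19 at depth 1
Step 14: declare d=(read a)=19 at depth 1
Step 15: declare c=11 at depth 1
Visible at query point: a=19 b=19 c=11 d=19 e=19

Answer: 1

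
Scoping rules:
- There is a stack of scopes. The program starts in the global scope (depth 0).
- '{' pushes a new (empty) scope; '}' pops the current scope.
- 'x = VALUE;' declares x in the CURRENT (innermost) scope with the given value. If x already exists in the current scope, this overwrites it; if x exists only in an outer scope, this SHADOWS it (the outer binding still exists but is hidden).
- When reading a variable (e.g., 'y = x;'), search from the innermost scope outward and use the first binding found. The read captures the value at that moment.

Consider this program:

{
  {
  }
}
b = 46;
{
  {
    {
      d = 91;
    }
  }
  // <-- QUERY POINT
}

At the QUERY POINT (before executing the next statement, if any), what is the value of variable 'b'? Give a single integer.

Answer: 46

Derivation:
Step 1: enter scope (depth=1)
Step 2: enter scope (depth=2)
Step 3: exit scope (depth=1)
Step 4: exit scope (depth=0)
Step 5: declare b=46 at depth 0
Step 6: enter scope (depth=1)
Step 7: enter scope (depth=2)
Step 8: enter scope (depth=3)
Step 9: declare d=91 at depth 3
Step 10: exit scope (depth=2)
Step 11: exit scope (depth=1)
Visible at query point: b=46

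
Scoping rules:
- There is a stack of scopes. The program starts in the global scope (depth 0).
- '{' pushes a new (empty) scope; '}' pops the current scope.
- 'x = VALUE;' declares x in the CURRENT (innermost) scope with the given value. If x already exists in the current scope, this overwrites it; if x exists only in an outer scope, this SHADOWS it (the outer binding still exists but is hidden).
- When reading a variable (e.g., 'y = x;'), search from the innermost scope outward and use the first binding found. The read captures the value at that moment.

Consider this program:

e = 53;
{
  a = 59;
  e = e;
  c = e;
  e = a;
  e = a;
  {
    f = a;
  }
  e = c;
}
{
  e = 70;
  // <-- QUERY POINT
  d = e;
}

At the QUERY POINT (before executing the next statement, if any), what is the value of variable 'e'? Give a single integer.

Answer: 70

Derivation:
Step 1: declare e=53 at depth 0
Step 2: enter scope (depth=1)
Step 3: declare a=59 at depth 1
Step 4: declare e=(read e)=53 at depth 1
Step 5: declare c=(read e)=53 at depth 1
Step 6: declare e=(read a)=59 at depth 1
Step 7: declare e=(read a)=59 at depth 1
Step 8: enter scope (depth=2)
Step 9: declare f=(read a)=59 at depth 2
Step 10: exit scope (depth=1)
Step 11: declare e=(read c)=53 at depth 1
Step 12: exit scope (depth=0)
Step 13: enter scope (depth=1)
Step 14: declare e=70 at depth 1
Visible at query point: e=70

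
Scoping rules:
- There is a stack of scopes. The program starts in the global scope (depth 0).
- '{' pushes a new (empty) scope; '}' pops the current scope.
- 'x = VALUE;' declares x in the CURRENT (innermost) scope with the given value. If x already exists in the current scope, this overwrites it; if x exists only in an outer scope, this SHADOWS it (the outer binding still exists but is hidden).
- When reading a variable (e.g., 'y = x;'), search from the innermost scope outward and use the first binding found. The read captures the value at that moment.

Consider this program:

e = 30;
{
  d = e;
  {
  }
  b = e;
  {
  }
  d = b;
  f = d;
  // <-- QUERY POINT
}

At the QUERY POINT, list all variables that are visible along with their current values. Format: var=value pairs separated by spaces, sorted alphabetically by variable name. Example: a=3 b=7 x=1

Answer: b=30 d=30 e=30 f=30

Derivation:
Step 1: declare e=30 at depth 0
Step 2: enter scope (depth=1)
Step 3: declare d=(read e)=30 at depth 1
Step 4: enter scope (depth=2)
Step 5: exit scope (depth=1)
Step 6: declare b=(read e)=30 at depth 1
Step 7: enter scope (depth=2)
Step 8: exit scope (depth=1)
Step 9: declare d=(read b)=30 at depth 1
Step 10: declare f=(read d)=30 at depth 1
Visible at query point: b=30 d=30 e=30 f=30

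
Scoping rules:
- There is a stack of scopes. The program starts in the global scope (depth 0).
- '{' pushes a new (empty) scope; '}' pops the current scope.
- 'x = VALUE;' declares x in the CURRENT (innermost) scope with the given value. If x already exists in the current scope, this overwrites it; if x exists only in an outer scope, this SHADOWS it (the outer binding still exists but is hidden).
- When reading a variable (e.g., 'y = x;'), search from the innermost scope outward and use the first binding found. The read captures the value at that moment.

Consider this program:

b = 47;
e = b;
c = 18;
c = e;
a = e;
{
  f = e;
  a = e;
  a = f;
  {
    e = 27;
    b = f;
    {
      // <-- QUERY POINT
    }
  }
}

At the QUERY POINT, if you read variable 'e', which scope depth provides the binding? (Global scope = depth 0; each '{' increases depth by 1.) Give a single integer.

Step 1: declare b=47 at depth 0
Step 2: declare e=(read b)=47 at depth 0
Step 3: declare c=18 at depth 0
Step 4: declare c=(read e)=47 at depth 0
Step 5: declare a=(read e)=47 at depth 0
Step 6: enter scope (depth=1)
Step 7: declare f=(read e)=47 at depth 1
Step 8: declare a=(read e)=47 at depth 1
Step 9: declare a=(read f)=47 at depth 1
Step 10: enter scope (depth=2)
Step 11: declare e=27 at depth 2
Step 12: declare b=(read f)=47 at depth 2
Step 13: enter scope (depth=3)
Visible at query point: a=47 b=47 c=47 e=27 f=47

Answer: 2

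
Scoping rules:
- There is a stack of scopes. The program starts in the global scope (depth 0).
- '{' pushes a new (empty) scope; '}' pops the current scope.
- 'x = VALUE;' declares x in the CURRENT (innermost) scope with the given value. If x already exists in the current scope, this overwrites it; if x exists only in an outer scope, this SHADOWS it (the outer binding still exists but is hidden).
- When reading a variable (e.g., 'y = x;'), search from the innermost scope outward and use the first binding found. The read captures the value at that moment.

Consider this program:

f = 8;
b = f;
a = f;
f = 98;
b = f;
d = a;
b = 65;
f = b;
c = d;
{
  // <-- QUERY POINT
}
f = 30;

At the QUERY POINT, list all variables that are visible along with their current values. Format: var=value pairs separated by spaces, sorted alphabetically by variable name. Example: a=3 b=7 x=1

Answer: a=8 b=65 c=8 d=8 f=65

Derivation:
Step 1: declare f=8 at depth 0
Step 2: declare b=(read f)=8 at depth 0
Step 3: declare a=(read f)=8 at depth 0
Step 4: declare f=98 at depth 0
Step 5: declare b=(read f)=98 at depth 0
Step 6: declare d=(read a)=8 at depth 0
Step 7: declare b=65 at depth 0
Step 8: declare f=(read b)=65 at depth 0
Step 9: declare c=(read d)=8 at depth 0
Step 10: enter scope (depth=1)
Visible at query point: a=8 b=65 c=8 d=8 f=65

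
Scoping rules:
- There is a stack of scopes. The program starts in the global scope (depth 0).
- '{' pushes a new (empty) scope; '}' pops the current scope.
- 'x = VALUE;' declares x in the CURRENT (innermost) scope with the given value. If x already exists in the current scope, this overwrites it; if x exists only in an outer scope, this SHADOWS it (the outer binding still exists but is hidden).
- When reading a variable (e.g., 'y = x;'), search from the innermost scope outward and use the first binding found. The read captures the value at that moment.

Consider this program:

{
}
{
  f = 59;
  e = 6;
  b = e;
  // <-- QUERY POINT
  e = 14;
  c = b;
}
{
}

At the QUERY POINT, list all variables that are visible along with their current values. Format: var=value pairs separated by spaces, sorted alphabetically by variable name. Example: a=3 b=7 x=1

Step 1: enter scope (depth=1)
Step 2: exit scope (depth=0)
Step 3: enter scope (depth=1)
Step 4: declare f=59 at depth 1
Step 5: declare e=6 at depth 1
Step 6: declare b=(read e)=6 at depth 1
Visible at query point: b=6 e=6 f=59

Answer: b=6 e=6 f=59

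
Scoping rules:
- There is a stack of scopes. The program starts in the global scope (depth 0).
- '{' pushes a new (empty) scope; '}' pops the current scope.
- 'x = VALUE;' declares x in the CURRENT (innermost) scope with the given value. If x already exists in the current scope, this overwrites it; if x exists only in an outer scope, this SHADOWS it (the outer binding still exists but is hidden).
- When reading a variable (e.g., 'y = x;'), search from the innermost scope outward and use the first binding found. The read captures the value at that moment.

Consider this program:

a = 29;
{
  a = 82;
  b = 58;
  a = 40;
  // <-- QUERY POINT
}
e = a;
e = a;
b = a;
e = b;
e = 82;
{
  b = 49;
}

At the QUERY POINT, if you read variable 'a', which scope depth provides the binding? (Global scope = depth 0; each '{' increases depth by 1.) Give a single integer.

Answer: 1

Derivation:
Step 1: declare a=29 at depth 0
Step 2: enter scope (depth=1)
Step 3: declare a=82 at depth 1
Step 4: declare b=58 at depth 1
Step 5: declare a=40 at depth 1
Visible at query point: a=40 b=58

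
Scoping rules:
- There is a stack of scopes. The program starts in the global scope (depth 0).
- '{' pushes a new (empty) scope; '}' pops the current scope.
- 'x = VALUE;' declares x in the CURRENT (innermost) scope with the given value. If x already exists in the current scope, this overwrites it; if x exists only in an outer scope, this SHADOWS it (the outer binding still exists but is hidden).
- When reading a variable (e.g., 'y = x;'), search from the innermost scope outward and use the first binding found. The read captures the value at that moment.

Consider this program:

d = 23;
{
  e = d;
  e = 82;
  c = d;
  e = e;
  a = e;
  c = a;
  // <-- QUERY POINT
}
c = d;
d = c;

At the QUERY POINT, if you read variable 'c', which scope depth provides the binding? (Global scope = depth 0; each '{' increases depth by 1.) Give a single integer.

Step 1: declare d=23 at depth 0
Step 2: enter scope (depth=1)
Step 3: declare e=(read d)=23 at depth 1
Step 4: declare e=82 at depth 1
Step 5: declare c=(read d)=23 at depth 1
Step 6: declare e=(read e)=82 at depth 1
Step 7: declare a=(read e)=82 at depth 1
Step 8: declare c=(read a)=82 at depth 1
Visible at query point: a=82 c=82 d=23 e=82

Answer: 1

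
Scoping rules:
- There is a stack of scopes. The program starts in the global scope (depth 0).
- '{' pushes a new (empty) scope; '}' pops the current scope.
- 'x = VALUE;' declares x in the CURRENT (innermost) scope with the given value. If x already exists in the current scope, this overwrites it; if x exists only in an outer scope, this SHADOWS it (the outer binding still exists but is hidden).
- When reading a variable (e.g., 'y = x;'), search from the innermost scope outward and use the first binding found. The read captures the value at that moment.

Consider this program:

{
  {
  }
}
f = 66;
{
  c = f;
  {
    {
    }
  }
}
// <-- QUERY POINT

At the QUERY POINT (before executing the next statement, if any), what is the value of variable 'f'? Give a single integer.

Answer: 66

Derivation:
Step 1: enter scope (depth=1)
Step 2: enter scope (depth=2)
Step 3: exit scope (depth=1)
Step 4: exit scope (depth=0)
Step 5: declare f=66 at depth 0
Step 6: enter scope (depth=1)
Step 7: declare c=(read f)=66 at depth 1
Step 8: enter scope (depth=2)
Step 9: enter scope (depth=3)
Step 10: exit scope (depth=2)
Step 11: exit scope (depth=1)
Step 12: exit scope (depth=0)
Visible at query point: f=66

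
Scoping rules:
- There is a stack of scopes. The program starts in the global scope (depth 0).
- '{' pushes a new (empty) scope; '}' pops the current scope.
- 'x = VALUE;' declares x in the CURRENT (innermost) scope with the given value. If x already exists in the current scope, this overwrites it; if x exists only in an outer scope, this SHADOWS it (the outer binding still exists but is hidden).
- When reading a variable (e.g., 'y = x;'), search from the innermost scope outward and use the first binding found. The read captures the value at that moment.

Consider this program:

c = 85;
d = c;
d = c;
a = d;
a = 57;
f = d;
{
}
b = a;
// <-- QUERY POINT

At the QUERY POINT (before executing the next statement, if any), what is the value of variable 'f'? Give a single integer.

Step 1: declare c=85 at depth 0
Step 2: declare d=(read c)=85 at depth 0
Step 3: declare d=(read c)=85 at depth 0
Step 4: declare a=(read d)=85 at depth 0
Step 5: declare a=57 at depth 0
Step 6: declare f=(read d)=85 at depth 0
Step 7: enter scope (depth=1)
Step 8: exit scope (depth=0)
Step 9: declare b=(read a)=57 at depth 0
Visible at query point: a=57 b=57 c=85 d=85 f=85

Answer: 85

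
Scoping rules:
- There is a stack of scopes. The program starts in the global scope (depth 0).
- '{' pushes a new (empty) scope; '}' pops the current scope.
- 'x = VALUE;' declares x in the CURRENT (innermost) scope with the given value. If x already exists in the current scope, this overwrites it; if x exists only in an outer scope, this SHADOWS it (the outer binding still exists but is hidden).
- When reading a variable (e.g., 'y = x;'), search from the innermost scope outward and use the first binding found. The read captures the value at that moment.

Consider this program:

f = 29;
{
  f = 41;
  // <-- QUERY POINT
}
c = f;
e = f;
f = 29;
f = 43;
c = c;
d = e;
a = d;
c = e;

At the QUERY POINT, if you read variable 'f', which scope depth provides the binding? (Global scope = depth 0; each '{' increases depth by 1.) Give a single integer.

Step 1: declare f=29 at depth 0
Step 2: enter scope (depth=1)
Step 3: declare f=41 at depth 1
Visible at query point: f=41

Answer: 1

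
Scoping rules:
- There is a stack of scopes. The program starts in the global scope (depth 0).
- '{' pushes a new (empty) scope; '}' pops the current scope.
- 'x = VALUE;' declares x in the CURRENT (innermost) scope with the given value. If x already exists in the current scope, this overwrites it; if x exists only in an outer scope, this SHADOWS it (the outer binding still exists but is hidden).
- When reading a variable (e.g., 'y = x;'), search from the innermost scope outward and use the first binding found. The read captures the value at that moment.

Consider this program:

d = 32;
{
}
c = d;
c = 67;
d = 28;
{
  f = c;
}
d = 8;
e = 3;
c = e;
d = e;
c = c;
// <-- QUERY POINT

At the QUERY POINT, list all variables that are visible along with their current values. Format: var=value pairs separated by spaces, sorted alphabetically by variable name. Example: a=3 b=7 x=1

Answer: c=3 d=3 e=3

Derivation:
Step 1: declare d=32 at depth 0
Step 2: enter scope (depth=1)
Step 3: exit scope (depth=0)
Step 4: declare c=(read d)=32 at depth 0
Step 5: declare c=67 at depth 0
Step 6: declare d=28 at depth 0
Step 7: enter scope (depth=1)
Step 8: declare f=(read c)=67 at depth 1
Step 9: exit scope (depth=0)
Step 10: declare d=8 at depth 0
Step 11: declare e=3 at depth 0
Step 12: declare c=(read e)=3 at depth 0
Step 13: declare d=(read e)=3 at depth 0
Step 14: declare c=(read c)=3 at depth 0
Visible at query point: c=3 d=3 e=3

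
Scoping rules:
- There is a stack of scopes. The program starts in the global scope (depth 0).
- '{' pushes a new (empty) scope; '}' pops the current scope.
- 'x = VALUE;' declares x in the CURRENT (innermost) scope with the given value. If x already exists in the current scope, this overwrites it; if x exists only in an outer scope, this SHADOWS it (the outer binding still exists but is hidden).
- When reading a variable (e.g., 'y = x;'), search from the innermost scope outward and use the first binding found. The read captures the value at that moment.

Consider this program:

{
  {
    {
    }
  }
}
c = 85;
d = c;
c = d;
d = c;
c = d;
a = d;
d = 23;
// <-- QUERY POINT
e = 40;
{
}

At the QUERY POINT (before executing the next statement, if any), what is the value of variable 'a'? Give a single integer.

Step 1: enter scope (depth=1)
Step 2: enter scope (depth=2)
Step 3: enter scope (depth=3)
Step 4: exit scope (depth=2)
Step 5: exit scope (depth=1)
Step 6: exit scope (depth=0)
Step 7: declare c=85 at depth 0
Step 8: declare d=(read c)=85 at depth 0
Step 9: declare c=(read d)=85 at depth 0
Step 10: declare d=(read c)=85 at depth 0
Step 11: declare c=(read d)=85 at depth 0
Step 12: declare a=(read d)=85 at depth 0
Step 13: declare d=23 at depth 0
Visible at query point: a=85 c=85 d=23

Answer: 85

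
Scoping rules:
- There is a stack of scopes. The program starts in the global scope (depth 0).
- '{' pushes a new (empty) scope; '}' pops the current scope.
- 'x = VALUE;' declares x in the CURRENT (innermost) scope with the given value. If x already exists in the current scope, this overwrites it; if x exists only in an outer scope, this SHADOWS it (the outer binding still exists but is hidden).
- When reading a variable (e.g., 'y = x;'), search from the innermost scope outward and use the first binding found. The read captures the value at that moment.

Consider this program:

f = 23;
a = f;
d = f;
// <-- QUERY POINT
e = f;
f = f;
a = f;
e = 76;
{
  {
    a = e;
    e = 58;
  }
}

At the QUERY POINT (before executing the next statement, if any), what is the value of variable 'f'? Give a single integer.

Answer: 23

Derivation:
Step 1: declare f=23 at depth 0
Step 2: declare a=(read f)=23 at depth 0
Step 3: declare d=(read f)=23 at depth 0
Visible at query point: a=23 d=23 f=23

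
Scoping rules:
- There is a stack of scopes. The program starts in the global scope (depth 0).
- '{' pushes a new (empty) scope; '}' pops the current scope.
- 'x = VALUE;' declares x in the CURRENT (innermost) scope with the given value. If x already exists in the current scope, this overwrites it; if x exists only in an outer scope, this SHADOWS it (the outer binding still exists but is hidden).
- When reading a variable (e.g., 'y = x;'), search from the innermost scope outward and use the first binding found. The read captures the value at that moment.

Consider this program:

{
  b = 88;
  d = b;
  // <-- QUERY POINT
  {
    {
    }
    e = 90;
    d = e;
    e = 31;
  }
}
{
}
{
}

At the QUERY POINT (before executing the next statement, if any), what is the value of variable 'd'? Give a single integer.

Step 1: enter scope (depth=1)
Step 2: declare b=88 at depth 1
Step 3: declare d=(read b)=88 at depth 1
Visible at query point: b=88 d=88

Answer: 88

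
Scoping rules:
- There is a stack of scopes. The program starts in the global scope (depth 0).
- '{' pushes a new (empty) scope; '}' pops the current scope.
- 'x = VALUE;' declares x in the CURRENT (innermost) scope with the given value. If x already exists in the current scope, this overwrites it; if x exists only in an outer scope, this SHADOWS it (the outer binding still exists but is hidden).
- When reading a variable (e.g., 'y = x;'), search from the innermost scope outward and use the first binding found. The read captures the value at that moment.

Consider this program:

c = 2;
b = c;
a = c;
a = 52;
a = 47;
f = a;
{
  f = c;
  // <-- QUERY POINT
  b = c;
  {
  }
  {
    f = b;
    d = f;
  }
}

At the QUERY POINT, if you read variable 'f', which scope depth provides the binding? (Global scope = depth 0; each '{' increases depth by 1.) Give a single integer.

Step 1: declare c=2 at depth 0
Step 2: declare b=(read c)=2 at depth 0
Step 3: declare a=(read c)=2 at depth 0
Step 4: declare a=52 at depth 0
Step 5: declare a=47 at depth 0
Step 6: declare f=(read a)=47 at depth 0
Step 7: enter scope (depth=1)
Step 8: declare f=(read c)=2 at depth 1
Visible at query point: a=47 b=2 c=2 f=2

Answer: 1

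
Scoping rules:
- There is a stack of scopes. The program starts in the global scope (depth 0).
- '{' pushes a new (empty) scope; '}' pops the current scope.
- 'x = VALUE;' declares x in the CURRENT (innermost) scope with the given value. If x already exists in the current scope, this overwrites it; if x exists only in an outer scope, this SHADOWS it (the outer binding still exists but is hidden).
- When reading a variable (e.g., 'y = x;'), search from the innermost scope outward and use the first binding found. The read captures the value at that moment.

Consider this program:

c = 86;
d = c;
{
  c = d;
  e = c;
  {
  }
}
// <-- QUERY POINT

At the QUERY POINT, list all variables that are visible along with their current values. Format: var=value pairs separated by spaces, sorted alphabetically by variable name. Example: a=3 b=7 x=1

Step 1: declare c=86 at depth 0
Step 2: declare d=(read c)=86 at depth 0
Step 3: enter scope (depth=1)
Step 4: declare c=(read d)=86 at depth 1
Step 5: declare e=(read c)=86 at depth 1
Step 6: enter scope (depth=2)
Step 7: exit scope (depth=1)
Step 8: exit scope (depth=0)
Visible at query point: c=86 d=86

Answer: c=86 d=86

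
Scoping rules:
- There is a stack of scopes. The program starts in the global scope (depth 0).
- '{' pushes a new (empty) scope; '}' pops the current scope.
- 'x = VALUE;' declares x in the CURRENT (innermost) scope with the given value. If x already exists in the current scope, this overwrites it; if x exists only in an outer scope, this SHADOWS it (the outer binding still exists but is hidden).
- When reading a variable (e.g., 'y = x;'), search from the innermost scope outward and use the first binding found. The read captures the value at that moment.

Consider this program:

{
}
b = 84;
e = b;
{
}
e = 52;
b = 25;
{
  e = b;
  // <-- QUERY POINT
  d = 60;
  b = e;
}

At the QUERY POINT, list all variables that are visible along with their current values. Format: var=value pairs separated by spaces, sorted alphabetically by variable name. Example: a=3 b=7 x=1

Answer: b=25 e=25

Derivation:
Step 1: enter scope (depth=1)
Step 2: exit scope (depth=0)
Step 3: declare b=84 at depth 0
Step 4: declare e=(read b)=84 at depth 0
Step 5: enter scope (depth=1)
Step 6: exit scope (depth=0)
Step 7: declare e=52 at depth 0
Step 8: declare b=25 at depth 0
Step 9: enter scope (depth=1)
Step 10: declare e=(read b)=25 at depth 1
Visible at query point: b=25 e=25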